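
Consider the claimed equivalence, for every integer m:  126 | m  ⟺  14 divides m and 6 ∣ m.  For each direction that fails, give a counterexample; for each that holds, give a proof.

Only the forward implication holds.

(⟸) This fails: take m = 42. Both 14 ∣ 42 and 6 ∣ 42, yet 42 is not a multiple of 126 (since 42 = 0·126 + 42), so 126 ∤ 42.

(⟹) If 126 ∣ m, write m = 126q. Since 126 = 9·14, m = 14·(9q), so 14 ∣ m; and since 126 = 21·6, m = 6·(21q), so 6 ∣ m.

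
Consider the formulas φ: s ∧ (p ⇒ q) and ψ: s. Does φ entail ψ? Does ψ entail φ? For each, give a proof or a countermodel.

(⇒) holds; (⇐) fails.

(⇒) Assume the antecedent. If p is true, the antecedent forces (p = T, q = T, s = T), and s holds there. If p is false, the antecedent forces (p = F, q = F, s = T) or (p = F, q = T, s = T), and s holds there. Either way s holds.

(⇐) This fails. Under p = T, q = F, s = T, the left side is false but the right side is true.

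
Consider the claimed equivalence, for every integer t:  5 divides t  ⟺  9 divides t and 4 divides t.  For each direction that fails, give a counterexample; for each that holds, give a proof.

(⟹) This fails: take t = 5. Certainly 5 ∣ 5, but 9 ∤ 5.

(⟸) This fails: take t = 36. Both 9 ∣ 36 and 4 ∣ 36, yet 36 is not a multiple of 5 (since 36 = 7·5 + 1), so 5 ∤ 36.

Both directions fail.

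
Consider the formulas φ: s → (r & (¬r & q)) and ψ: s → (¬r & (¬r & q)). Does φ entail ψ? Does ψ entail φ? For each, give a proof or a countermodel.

[⇒] Assume the antecedent. If q is true, the antecedent forces (q = T, r = F, s = F) or (q = T, r = T, s = F), and s → (¬r & (¬r & q)) holds there. If q is false, the antecedent forces (q = F, r = F, s = F) or (q = F, r = T, s = F), and s → (¬r & (¬r & q)) holds there. Either way s → (¬r & (¬r & q)) holds.

[⇐] This fails. Under q = T, r = F, s = T, the left side is false but the right side is true.

The forward direction holds; the converse fails.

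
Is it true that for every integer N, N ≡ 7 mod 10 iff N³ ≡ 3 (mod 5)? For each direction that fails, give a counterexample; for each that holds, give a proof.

The forward direction holds; the converse fails.

(⇒) Suppose N ≡ 7 (mod 10). Then N³ ≡ 7³ = 343 (mod 10), and since 5 ∣ 10, also N³ ≡ 3 (mod 5).

(⇐) This fails: take N = 2. Then 2³ = 8 ≡ 3 (mod 5), yet 2 ≡ 2 (mod 10), not 7.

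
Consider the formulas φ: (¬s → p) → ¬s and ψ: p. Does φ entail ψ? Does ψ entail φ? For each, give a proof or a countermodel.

[⇒] This fails. Under s = F, p = F, the left side is true but the right side is false.

[⇐] This fails. Under s = T, p = T, the left side is false but the right side is true.

Neither implication holds.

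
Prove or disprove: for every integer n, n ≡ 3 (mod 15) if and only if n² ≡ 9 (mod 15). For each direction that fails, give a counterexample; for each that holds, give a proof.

(→) Suppose n ≡ 3 (mod 15). Write n = 15j + 3. Then (15j + 3)² = 225j² + 90j + 9 = 15(15j² + 6j) + 9, so n² ≡ 9 (mod 15).

(←) This fails: take n = 12. Then 12² = 144 ≡ 9 (mod 15), yet 12 ≡ 12 (mod 15), not 3.

The forward direction holds; the converse fails.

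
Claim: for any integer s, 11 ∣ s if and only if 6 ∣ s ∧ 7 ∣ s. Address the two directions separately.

Neither direction holds.

[⇒] This fails: take s = 11. Certainly 11 ∣ 11, but 6 ∤ 11.

[⇐] This fails: take s = 42. Both 6 ∣ 42 and 7 ∣ 42, yet 42 is not a multiple of 11 (since 42 = 3·11 + 9), so 11 ∤ 42.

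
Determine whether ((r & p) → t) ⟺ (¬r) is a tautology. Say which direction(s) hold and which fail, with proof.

(⇒) fails; (⇐) holds.

(→) This fails. Under p = F, r = T, t = F, the left side is true but the right side is false.

(←) Assume the antecedent. If p is true, the antecedent forces (p = T, r = F, t = F) or (p = T, r = F, t = T), and (r & p) → t holds there. If p is false, (r & p) → t reduces to true regardless of the other variables. Either way (r & p) → t holds.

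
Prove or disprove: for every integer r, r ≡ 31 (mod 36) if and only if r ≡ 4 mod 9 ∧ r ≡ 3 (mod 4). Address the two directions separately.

Equivalent; both directions hold.

[⇒] Suppose r ≡ 31 (mod 36); write r = 36j + 31. Since 9 ∣ 36, reducing mod 9 gives r ≡ 31 ≡ 4 (mod 9); since 4 ∣ 36, reducing mod 4 gives r ≡ 31 ≡ 3 (mod 4).

[⇐] Conversely, if r ≡ 4 (mod 9) and r ≡ 3 (mod 4), then by the Chinese remainder theorem r ≡ 31 (mod 36). This is exactly r ≡ 31 (mod 36).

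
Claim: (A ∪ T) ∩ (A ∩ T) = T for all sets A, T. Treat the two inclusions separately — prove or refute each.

Forward inclusion. Let x ∈ (A ∪ T) ∩ (A ∩ T). Then x ∈ A ∩ T, from which x ∈ T.

Reverse inclusion. This inclusion fails. Take A = ∅, T = {1}; then 1 ∈ T but 1 ∉ (A ∪ T) ∩ (A ∩ T).

The sets are not equal: only the forward inclusion holds.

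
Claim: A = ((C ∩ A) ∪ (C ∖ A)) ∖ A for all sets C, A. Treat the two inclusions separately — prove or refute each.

Neither inclusion holds.

(⊆) This inclusion fails. Take C = ∅, A = {1}; then 1 ∈ A but 1 ∉ ((C ∩ A) ∪ (C ∖ A)) ∖ A.

(⊇) This inclusion fails. Take C = {1}, A = ∅; then 1 ∈ ((C ∩ A) ∪ (C ∖ A)) ∖ A but 1 ∉ A.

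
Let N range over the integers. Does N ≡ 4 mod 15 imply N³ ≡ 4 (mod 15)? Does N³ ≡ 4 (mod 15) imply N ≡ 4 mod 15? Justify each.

[⇒] Suppose N ≡ 4 mod 15. Write N = 15j + 4. Then (15j + 4)³ = 3375j³ + 2700j² + 720j + 64 = 15(225j³ + 180j² + 48j + 4) + 4, so N³ ≡ 4 (mod 15).

[⇐] Conversely, suppose N³ ≡ 4 (mod 15). The only residue r in {0, …, 14} with r³ ≡ 4 (mod 15) is r = 4, so N ≡ 4 (mod 15).

The biconditional holds.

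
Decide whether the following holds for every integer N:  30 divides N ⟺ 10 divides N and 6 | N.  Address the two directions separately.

Both implications hold.

(⟹) If 30 ∣ N, write N = 30q. Since 30 = 3·10, N = 10·(3q), so 10 ∣ N; and since 30 = 5·6, N = 6·(5q), so 6 ∣ N.

(⟸) Suppose 10 ∣ N and 6 ∣ N. Any common multiple of 10 and 6 is a multiple of their lcm; here lcm(10, 6) = 10·6/gcd(10, 6) = 60/2 = 30, so 30 ∣ N.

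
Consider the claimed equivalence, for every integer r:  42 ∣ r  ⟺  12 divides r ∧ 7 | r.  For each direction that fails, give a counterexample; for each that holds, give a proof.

[⇒] This fails: take r = 42. Certainly 42 ∣ 42, but 12 ∤ 42.

[⇐] Suppose 12 ∣ r and 7 ∣ r. Any common multiple of 12 and 7 is a multiple of their lcm; here gcd(12, 7) = 1, so lcm(12, 7) = 12·7 = 84, so 84 ∣ r. Since 42 ∣ 84, it follows that 42 ∣ r.

Only the reverse direction holds.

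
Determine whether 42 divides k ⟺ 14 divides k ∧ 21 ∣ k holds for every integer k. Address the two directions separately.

Converse. Suppose 14 ∣ k and 21 ∣ k. Any common multiple of 14 and 21 is a multiple of their lcm; here lcm(14, 21) = 14·21/gcd(14, 21) = 294/7 = 42, so 42 ∣ k.

Forward direction. If 42 ∣ k, write k = 42q. Since 42 = 3·14, k = 14·(3q), so 14 ∣ k; and since 42 = 2·21, k = 21·(2q), so 21 ∣ k.

The biconditional holds.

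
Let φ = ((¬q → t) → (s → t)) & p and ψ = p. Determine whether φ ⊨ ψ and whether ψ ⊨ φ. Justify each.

Not equivalent: only (⇒) holds.

[⇒] Assume the antecedent. If p is true, p reduces to true regardless of the other variables. If p is false, the antecedent cannot hold. Either way p holds.

[⇐] This fails. Under p = T, t = F, q = T, s = T, the left side is false but the right side is true.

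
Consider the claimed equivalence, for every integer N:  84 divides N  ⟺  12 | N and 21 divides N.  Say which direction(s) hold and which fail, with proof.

Both implications hold.

(→) If 84 ∣ N, write N = 84q. Since 84 = 7·12, N = 12·(7q), so 12 ∣ N; and since 84 = 4·21, N = 21·(4q), so 21 ∣ N.

(←) Suppose 12 ∣ N and 21 ∣ N. Any common multiple of 12 and 21 is a multiple of their lcm; here lcm(12, 21) = 12·21/gcd(12, 21) = 252/3 = 84, so 84 ∣ N.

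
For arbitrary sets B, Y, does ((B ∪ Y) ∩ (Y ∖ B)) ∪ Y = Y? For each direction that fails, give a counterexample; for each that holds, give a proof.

Reverse inclusion. Let x ∈ Y. Then either x ∈ Y and x ∉ B; or x ∈ B ∩ Y. In each case x ∈ ((B ∪ Y) ∩ (Y ∖ B)) ∪ Y, so Y ⊆ ((B ∪ Y) ∩ (Y ∖ B)) ∪ Y.

Forward inclusion. Let x ∈ ((B ∪ Y) ∩ (Y ∖ B)) ∪ Y. Then either x ∈ Y and x ∉ B; or x ∈ B ∩ Y. In each case x ∈ Y, so ((B ∪ Y) ∩ (Y ∖ B)) ∪ Y ⊆ Y.

The two sets are equal.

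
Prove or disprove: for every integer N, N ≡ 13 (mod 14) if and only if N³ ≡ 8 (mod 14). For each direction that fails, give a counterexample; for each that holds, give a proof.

(→) This fails: take N = 13. Then 13 ≡ 13 (mod 14), but 13³ = 2197 ≡ 13 (mod 14), not 8.

(←) This fails: take N = 2. Then 2³ = 8 ≡ 8 (mod 14), yet 2 ≡ 2 (mod 14), not 13.

Neither implication holds.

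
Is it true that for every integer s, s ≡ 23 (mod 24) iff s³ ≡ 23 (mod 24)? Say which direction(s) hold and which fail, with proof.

Equivalent; both directions hold.

(→) Suppose s ≡ 23 (mod 24). Write s = 24j + 23. Then (24j + 23)³ = 13824j³ + 39744j² + 38088j + 12167 = 24(576j³ + 1656j² + 1587j + 506) + 23, so s³ ≡ 23 (mod 24).

(←) Conversely, suppose s³ ≡ 23 (mod 24). The only residue r in {0, …, 23} with r³ ≡ 23 (mod 24) is r = 23, so s ≡ 23 (mod 24).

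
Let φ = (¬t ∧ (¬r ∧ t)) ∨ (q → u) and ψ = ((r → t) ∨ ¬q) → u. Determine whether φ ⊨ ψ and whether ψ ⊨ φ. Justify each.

(⇒) This fails. Under t = F, u = F, r = F, q = F, the left side is true but the right side is false.

(⇐) This fails. Under t = F, u = F, r = T, q = T, the left side is false but the right side is true.

Neither implication holds.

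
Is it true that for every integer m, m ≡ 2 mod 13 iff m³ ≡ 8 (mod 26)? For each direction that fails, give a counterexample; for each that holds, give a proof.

Both directions fail.

Forward direction. This fails: take m = 15. Then 15 ≡ 2 (mod 13), but 15³ = 3375 ≡ 21 (mod 26), not 8.

Converse. This fails: take m = 6. Then 6³ = 216 ≡ 8 (mod 26), yet 6 ≡ 6 (mod 13), not 2.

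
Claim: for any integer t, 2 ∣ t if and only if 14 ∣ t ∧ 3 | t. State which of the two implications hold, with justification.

(→) This fails: take t = 2. Certainly 2 ∣ 2, but 14 ∤ 2.

(←) Suppose 14 ∣ t and 3 ∣ t. Any common multiple of 14 and 3 is a multiple of their lcm; here gcd(14, 3) = 1, so lcm(14, 3) = 14·3 = 42, so 42 ∣ t. Since 2 ∣ 42, it follows that 2 ∣ t.

Only the reverse direction holds.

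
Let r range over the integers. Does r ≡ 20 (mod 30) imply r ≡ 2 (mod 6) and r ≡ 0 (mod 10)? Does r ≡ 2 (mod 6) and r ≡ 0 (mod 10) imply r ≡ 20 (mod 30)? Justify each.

(→) Suppose r ≡ 20 (mod 30); write r = 30j + 20. Since 6 ∣ 30, reducing mod 6 gives r ≡ 20 ≡ 2 (mod 6); since 10 ∣ 30, reducing mod 10 gives r ≡ 20 ≡ 0 (mod 10).

(←) Conversely, if r ≡ 2 (mod 6) and r ≡ 0 (mod 10), then by the Chinese remainder theorem r ≡ 20 (mod 30). This is exactly r ≡ 20 (mod 30).

Both directions hold.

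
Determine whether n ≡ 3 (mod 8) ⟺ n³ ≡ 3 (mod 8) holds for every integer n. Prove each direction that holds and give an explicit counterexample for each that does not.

[⇒] Suppose n ≡ 3 (mod 8). Write n = 8j + 3. Then (8j + 3)³ = 512j³ + 576j² + 216j + 27 = 8(64j³ + 72j² + 27j + 3) + 3, so n³ ≡ 3 (mod 8).

[⇐] Conversely, suppose n³ ≡ 3 (mod 8). The only residue r in {0, …, 7} with r³ ≡ 3 (mod 8) is r = 3, so n ≡ 3 (mod 8).

Equivalent; both directions hold.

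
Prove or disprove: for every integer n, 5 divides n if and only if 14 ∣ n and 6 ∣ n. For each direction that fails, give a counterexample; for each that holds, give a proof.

Neither implication holds.

(⇒) This fails: take n = 5. Certainly 5 ∣ 5, but 14 ∤ 5.

(⇐) This fails: take n = 42. Both 14 ∣ 42 and 6 ∣ 42, yet 42 is not a multiple of 5 (since 42 = 8·5 + 2), so 5 ∤ 42.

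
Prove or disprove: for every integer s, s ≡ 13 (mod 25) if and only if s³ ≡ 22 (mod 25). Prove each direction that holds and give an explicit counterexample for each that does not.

(→) Suppose s ≡ 13 (mod 25). Write s = 25j + 13. Then (25j + 13)³ = 15625j³ + 24375j² + 12675j + 2197 = 25(625j³ + 975j² + 507j + 87) + 22, so s³ ≡ 22 (mod 25).

(←) Conversely, suppose s³ ≡ 22 (mod 25). The only residue r in {0, …, 24} with r³ ≡ 22 (mod 25) is r = 13, so s ≡ 13 (mod 25).

Equivalent; both directions hold.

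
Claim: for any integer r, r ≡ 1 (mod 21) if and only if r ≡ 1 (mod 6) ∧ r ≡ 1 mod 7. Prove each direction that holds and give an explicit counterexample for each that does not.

(⟹) This fails: r = 22 gives 22 ≡ 1 (mod 21) but 22 ≡ 4 (mod 6), so the conjunction on the right does not hold.

(⟸) Conversely, if r ≡ 1 (mod 6) and r ≡ 1 (mod 7), then by the Chinese remainder theorem r ≡ 1 (mod 42). Since 1 ≡ 1 (mod 21) and 21 ∣ 42, we get r ≡ 1 (mod 21).

The forward direction fails; the converse holds.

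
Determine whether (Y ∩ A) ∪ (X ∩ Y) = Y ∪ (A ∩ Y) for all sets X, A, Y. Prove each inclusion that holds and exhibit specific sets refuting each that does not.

Only the forward inclusion holds.

(⊆) Let x ∈ (Y ∩ A) ∪ (X ∩ Y). Then either x ∈ X ∩ Y and x ∉ A; or x ∈ A ∩ Y and x ∉ X; or x ∈ X ∩ A ∩ Y. In each case x ∈ Y ∪ (A ∩ Y), so (Y ∩ A) ∪ (X ∩ Y) ⊆ Y ∪ (A ∩ Y).

(⊇) This inclusion fails. Take X = ∅, A = ∅, Y = {1}; then 1 ∈ Y ∪ (A ∩ Y) but 1 ∉ (Y ∩ A) ∪ (X ∩ Y).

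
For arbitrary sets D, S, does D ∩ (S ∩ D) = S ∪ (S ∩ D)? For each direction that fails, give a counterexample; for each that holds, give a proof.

(⟹) Let x ∈ D ∩ (S ∩ D). Then x ∈ D ∩ S, from which x ∈ S ∪ (S ∩ D).

(⟸) This inclusion fails. Take D = ∅, S = {1}; then 1 ∈ S ∪ (S ∩ D) but 1 ∉ D ∩ (S ∩ D).

(⊆) holds; (⊇) fails.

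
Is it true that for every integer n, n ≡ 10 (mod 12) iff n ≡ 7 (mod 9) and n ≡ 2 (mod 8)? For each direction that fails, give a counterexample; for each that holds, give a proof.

Forward direction. This fails: n = 70 gives 70 ≡ 10 (mod 12) but 70 ≡ 6 (mod 8), so the conjunction on the right does not hold.

Converse. If n ≡ 7 (mod 9) and n ≡ 2 (mod 8), then by the Chinese remainder theorem n ≡ 34 (mod 72). Since 34 ≡ 10 (mod 12) and 12 ∣ 72, we get n ≡ 10 (mod 12).

The forward direction fails; the converse holds.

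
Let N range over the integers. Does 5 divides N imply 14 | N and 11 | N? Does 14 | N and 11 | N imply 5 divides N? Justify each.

Both directions fail.

(⇒) This fails: take N = 5. Certainly 5 ∣ 5, but 14 ∤ 5.

(⇐) This fails: take N = 154. Both 14 ∣ 154 and 11 ∣ 154, yet 154 is not a multiple of 5 (since 154 = 30·5 + 4), so 5 ∤ 154.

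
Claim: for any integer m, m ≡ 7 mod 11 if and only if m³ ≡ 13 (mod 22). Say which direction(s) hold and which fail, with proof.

The forward direction fails; the converse holds.

(⇒) This fails: take m = 18. Then 18 ≡ 7 (mod 11), but 18³ = 5832 ≡ 2 (mod 22), not 13.

(⇐) Conversely, the residues r modulo 22 with r³ ≡ 13 (mod 22) are exactly {7}, and each is ≡ 7 (mod 11).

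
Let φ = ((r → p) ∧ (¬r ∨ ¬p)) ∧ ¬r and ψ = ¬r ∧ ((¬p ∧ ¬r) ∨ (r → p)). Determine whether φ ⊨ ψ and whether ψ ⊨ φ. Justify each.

Both directions hold; the statement is true.

(⟹) Assume the antecedent. If p is true, the antecedent forces (p = T, r = F), and ¬r ∧ ((¬p ∧ ¬r) ∨ (r → p)) holds there. If p is false, the antecedent forces (p = F, r = F), and ¬r ∧ ((¬p ∧ ¬r) ∨ (r → p)) holds there. Either way ¬r ∧ ((¬p ∧ ¬r) ∨ (r → p)) holds.

(⟸) Assume the antecedent. If p is true, the antecedent forces (p = T, r = F), and ((r → p) ∧ (¬r ∨ ¬p)) ∧ ¬r holds there. If p is false, the antecedent forces (p = F, r = F), and ((r → p) ∧ (¬r ∨ ¬p)) ∧ ¬r holds there. Either way ((r → p) ∧ (¬r ∨ ¬p)) ∧ ¬r holds.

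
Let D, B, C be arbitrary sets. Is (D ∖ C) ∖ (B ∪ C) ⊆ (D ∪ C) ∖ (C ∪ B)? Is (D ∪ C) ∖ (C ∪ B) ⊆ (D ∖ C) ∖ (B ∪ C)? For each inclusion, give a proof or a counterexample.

The two sets are equal.

(⊆) Let x ∈ (D ∖ C) ∖ (B ∪ C). Then x ∈ D and x ∉ B, C, from which x ∈ (D ∪ C) ∖ (C ∪ B).

(⊇) Let x ∈ (D ∪ C) ∖ (C ∪ B). Then x ∈ D and x ∉ B, C, from which x ∈ (D ∖ C) ∖ (B ∪ C).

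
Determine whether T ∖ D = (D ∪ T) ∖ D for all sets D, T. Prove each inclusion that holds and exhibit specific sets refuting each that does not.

(⟹) Let x ∈ T ∖ D. Then x ∈ T and x ∉ D, from which x ∈ (D ∪ T) ∖ D.

(⟸) Let x ∈ (D ∪ T) ∖ D. Then x ∈ T and x ∉ D, from which x ∈ T ∖ D.

The two sets are equal.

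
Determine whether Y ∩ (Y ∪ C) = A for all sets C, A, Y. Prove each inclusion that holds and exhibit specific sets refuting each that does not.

(⊆) This inclusion fails. Take C = ∅, A = ∅, Y = {1}; then 1 ∈ Y ∩ (Y ∪ C) but 1 ∉ A.

(⊇) This inclusion fails. Take C = ∅, A = {1}, Y = ∅; then 1 ∈ A but 1 ∉ Y ∩ (Y ∪ C).

Neither inclusion holds.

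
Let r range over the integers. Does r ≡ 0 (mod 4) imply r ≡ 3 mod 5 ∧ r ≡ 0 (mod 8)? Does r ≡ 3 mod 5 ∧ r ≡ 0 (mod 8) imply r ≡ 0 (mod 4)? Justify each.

(⇒) This fails: r = 0 gives 0 ≡ 0 (mod 4) but 0 ≡ 0 (mod 5), so the conjunction on the right does not hold.

(⇐) Conversely, if r ≡ 3 (mod 5) and r ≡ 0 (mod 8), then by the Chinese remainder theorem r ≡ 8 (mod 40). Since 8 ≡ 0 (mod 4) and 4 ∣ 40, we get r ≡ 0 (mod 4).

Not equivalent: only (⇐) holds.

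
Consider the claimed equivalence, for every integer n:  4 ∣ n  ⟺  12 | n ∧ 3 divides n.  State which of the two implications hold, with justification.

(←) Suppose 12 ∣ n and 3 ∣ n. Any common multiple of 12 and 3 is a multiple of their lcm; here lcm(12, 3) = 12·3/gcd(12, 3) = 36/3 = 12, so 12 ∣ n. Since 4 ∣ 12, it follows that 4 ∣ n.

(→) This fails: take n = 4. Certainly 4 ∣ 4, but 12 ∤ 4.

Only the converse holds.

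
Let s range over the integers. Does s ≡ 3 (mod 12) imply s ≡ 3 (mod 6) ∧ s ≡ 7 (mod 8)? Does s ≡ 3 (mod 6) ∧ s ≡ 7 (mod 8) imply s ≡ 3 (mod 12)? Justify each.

Only the reverse direction holds.

(←) If s ≡ 3 (mod 6) and s ≡ 7 (mod 8), then by the Chinese remainder theorem s ≡ 15 (mod 24). Since 15 ≡ 3 (mod 12) and 12 ∣ 24, we get s ≡ 3 (mod 12).

(→) This fails: s = 3 gives 3 ≡ 3 (mod 12) but 3 ≡ 3 (mod 8), so the conjunction on the right does not hold.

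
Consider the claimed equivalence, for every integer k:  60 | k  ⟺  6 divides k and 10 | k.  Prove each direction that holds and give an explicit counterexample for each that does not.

Not equivalent: only (⇒) holds.

Forward direction. If 60 ∣ k, write k = 60q. Since 60 = 10·6, k = 6·(10q), so 6 ∣ k; and since 60 = 6·10, k = 10·(6q), so 10 ∣ k.

Converse. This fails: take k = 30. Both 6 ∣ 30 and 10 ∣ 30, yet 30 is not a multiple of 60 (since 30 = 0·60 + 30), so 60 ∤ 30.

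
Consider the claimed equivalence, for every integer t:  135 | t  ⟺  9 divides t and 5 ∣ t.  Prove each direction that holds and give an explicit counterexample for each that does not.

Only the forward direction holds.

Forward direction. If 135 ∣ t, write t = 135q. Since 135 = 15·9, t = 9·(15q), so 9 ∣ t; and since 135 = 27·5, t = 5·(27q), so 5 ∣ t.

Converse. This fails: take t = 45. Both 9 ∣ 45 and 5 ∣ 45, yet 45 is not a multiple of 135 (since 45 = 0·135 + 45), so 135 ∤ 45.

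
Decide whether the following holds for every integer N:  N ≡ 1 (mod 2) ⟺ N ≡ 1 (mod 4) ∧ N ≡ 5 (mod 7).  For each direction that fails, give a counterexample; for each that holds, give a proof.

Only the converse holds.

(⇐) If N ≡ 1 (mod 4) and N ≡ 5 (mod 7), then by the Chinese remainder theorem N ≡ 5 (mod 28). Since 5 ≡ 1 (mod 2) and 2 ∣ 28, we get N ≡ 1 (mod 2).

(⇒) This fails: N = 1 gives 1 ≡ 1 (mod 2) but 1 ≡ 1 (mod 7), so the conjunction on the right does not hold.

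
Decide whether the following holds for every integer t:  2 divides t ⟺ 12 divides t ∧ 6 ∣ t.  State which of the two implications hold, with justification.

Not equivalent: only (⇐) holds.

(→) This fails: take t = 2. Certainly 2 ∣ 2, but 12 ∤ 2.

(←) Suppose 12 ∣ t and 6 ∣ t. Any common multiple of 12 and 6 is a multiple of their lcm; here lcm(12, 6) = 12·6/gcd(12, 6) = 72/6 = 12, so 12 ∣ t. Since 2 ∣ 12, it follows that 2 ∣ t.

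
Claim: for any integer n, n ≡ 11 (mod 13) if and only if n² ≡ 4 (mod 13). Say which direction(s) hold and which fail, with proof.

Not equivalent: only (⇒) holds.

Forward direction. Suppose n ≡ 11 (mod 13). Write n = 13j + 11. Then (13j + 11)² = 169j² + 286j + 121 = 13(13j² + 22j + 9) + 4, so n² ≡ 4 (mod 13).

Converse. This fails: take n = 2. Then 2² = 4 ≡ 4 (mod 13), yet 2 ≡ 2 (mod 13), not 11.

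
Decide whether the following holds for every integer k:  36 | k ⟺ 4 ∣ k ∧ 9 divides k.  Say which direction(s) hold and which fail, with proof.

Both directions hold.

[⇒] If 36 ∣ k, write k = 36q. Since 36 = 9·4, k = 4·(9q), so 4 ∣ k; and since 36 = 4·9, k = 9·(4q), so 9 ∣ k.

[⇐] Suppose 4 ∣ k and 9 ∣ k. Any common multiple of 4 and 9 is a multiple of their lcm; here gcd(4, 9) = 1, so lcm(4, 9) = 4·9 = 36, so 36 ∣ k.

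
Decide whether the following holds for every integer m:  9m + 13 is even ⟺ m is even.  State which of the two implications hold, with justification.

(⇒) fails and (⇐) fails.

(→) This fails: m = 1 gives 9m + 13 = 22, which is even, but 1 is odd, not even.

(←) This also fails: m = 6 is even, but 9m + 13 = 67 is odd, not even.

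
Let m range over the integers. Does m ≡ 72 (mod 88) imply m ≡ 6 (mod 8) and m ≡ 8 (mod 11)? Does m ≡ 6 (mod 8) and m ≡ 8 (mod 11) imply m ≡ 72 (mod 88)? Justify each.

(⇒) fails and (⇐) fails.

(⇒) This fails: m = 72 gives 72 ≡ 72 (mod 88) but 72 ≡ 0 (mod 8), so the conjunction on the right does not hold.

(⇐) This fails: m = 30 satisfies both congruences on the right (30 ≡ 6 mod 8 and 30 ≡ 8 mod 11) yet 30 ≡ 30 (mod 88), not 72.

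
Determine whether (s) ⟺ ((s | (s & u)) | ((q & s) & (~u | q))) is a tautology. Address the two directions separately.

(←) Assume the antecedent. If q is true, the antecedent forces (q = T, u = F, s = T) or (q = T, u = T, s = T), and s holds there. If q is false, the antecedent forces (q = F, u = F, s = T) or (q = F, u = T, s = T), and s holds there. Either way s holds.

(→) Assume the antecedent. If q is true, the antecedent forces (q = T, u = F, s = T) or (q = T, u = T, s = T), and the consequent holds there. If q is false, the antecedent forces (q = F, u = F, s = T) or (q = F, u = T, s = T), and the consequent holds there. Either way the consequent holds.

Equivalent; both directions hold.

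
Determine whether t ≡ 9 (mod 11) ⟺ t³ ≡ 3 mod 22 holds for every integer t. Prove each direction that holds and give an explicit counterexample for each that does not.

Not equivalent: only (⇐) holds.

(⟸) The residues r modulo 22 with r³ ≡ 3 (mod 22) are exactly {9}, and each is ≡ 9 (mod 11).

(⟹) This fails: take t = 20. Then 20 ≡ 9 (mod 11), but 20³ = 8000 ≡ 14 (mod 22), not 3.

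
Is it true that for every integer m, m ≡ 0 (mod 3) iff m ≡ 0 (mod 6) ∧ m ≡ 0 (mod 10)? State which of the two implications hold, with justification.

Only the converse holds.

(⟹) This fails: m = 3 gives 3 ≡ 0 (mod 3) but 3 ≡ 3 (mod 6), so the conjunction on the right does not hold.

(⟸) Conversely, if m ≡ 0 (mod 6) and m ≡ 0 (mod 10), then by the Chinese remainder theorem m ≡ 0 (mod 30). Since 0 ≡ 0 (mod 3) and 3 ∣ 30, we get m ≡ 0 (mod 3).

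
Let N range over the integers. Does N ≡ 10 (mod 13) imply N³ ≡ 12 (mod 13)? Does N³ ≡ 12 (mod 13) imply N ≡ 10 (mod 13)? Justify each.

(⇒) Suppose N ≡ 10 (mod 13). Write N = 13j + 10. Then (13j + 10)³ = 2197j³ + 5070j² + 3900j + 1000 = 13(169j³ + 390j² + 300j + 76) + 12, so N³ ≡ 12 (mod 13).

(⇐) This fails: take N = 4. Then 4³ = 64 ≡ 12 (mod 13), yet 4 ≡ 4 (mod 13), not 10.

The forward direction holds; the converse fails.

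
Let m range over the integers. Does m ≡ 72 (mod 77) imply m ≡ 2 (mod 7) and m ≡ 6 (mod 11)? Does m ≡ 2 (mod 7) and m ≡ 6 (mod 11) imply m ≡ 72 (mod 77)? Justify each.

(⇐) If m ≡ 2 (mod 7) and m ≡ 6 (mod 11), then by the Chinese remainder theorem m ≡ 72 (mod 77). This is exactly m ≡ 72 (mod 77).

(⇒) Suppose m ≡ 72 (mod 77); write m = 77j + 72. Since 7 ∣ 77, reducing mod 7 gives m ≡ 72 ≡ 2 (mod 7); since 11 ∣ 77, reducing mod 11 gives m ≡ 72 ≡ 6 (mod 11).

Both implications hold.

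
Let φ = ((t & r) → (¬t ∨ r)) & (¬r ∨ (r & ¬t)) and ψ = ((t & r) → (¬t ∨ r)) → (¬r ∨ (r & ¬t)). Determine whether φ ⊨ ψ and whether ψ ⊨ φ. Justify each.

(→) Assume the antecedent. If r is true, the antecedent forces (r = T, t = F), and the consequent holds there. If r is false, the consequent reduces to true regardless of the other variables. Either way the consequent holds.

(←) Assume the antecedent. If r is true, the antecedent forces (r = T, t = F), and the consequent holds there. If r is false, the consequent reduces to true regardless of the other variables. Either way the consequent holds.

Both directions hold; the statement is true.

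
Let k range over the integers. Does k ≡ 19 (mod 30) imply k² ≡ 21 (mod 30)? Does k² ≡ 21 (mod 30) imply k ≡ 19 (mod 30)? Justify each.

(→) This fails: take k = 19. Then 19 ≡ 19 (mod 30), but 19² = 361 ≡ 1 (mod 30), not 21.

(←) This fails: take k = 9. Then 9² = 81 ≡ 21 (mod 30), yet 9 ≡ 9 (mod 30), not 19.

Neither implication holds.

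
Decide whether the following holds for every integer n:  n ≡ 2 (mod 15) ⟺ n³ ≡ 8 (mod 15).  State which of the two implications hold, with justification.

Equivalent; both directions hold.

[⇐] Suppose n³ ≡ 8 (mod 15). The only residue r in {0, …, 14} with r³ ≡ 8 (mod 15) is r = 2, so n ≡ 2 (mod 15).

[⇒] Suppose n ≡ 2 (mod 15). Write n = 15j + 2. Then (15j + 2)³ = 3375j³ + 1350j² + 180j + 8 = 15(225j³ + 90j² + 12j) + 8, so n³ ≡ 8 (mod 15).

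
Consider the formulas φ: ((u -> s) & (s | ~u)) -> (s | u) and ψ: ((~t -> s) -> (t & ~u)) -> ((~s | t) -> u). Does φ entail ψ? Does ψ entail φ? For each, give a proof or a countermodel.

Only the converse holds.

Forward direction. This fails. Under s = T, u = F, t = T, the left side is true but the right side is false.

Converse. Assume the antecedent. If s is true, the consequent reduces to true regardless of the other variables. If s is false, the antecedent forces (s = F, u = T, t = F) or (s = F, u = T, t = T), and the consequent holds there. Either way the consequent holds.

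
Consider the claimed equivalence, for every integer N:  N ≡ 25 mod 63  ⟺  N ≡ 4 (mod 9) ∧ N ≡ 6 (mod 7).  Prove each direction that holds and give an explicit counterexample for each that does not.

(⇒) This fails: N = 25 gives 25 ≡ 25 (mod 63) but 25 ≡ 7 (mod 9), so the conjunction on the right does not hold.

(⇐) This fails: N = 13 satisfies both congruences on the right (13 ≡ 4 mod 9 and 13 ≡ 6 mod 7) yet 13 ≡ 13 (mod 63), not 25.

Both directions fail.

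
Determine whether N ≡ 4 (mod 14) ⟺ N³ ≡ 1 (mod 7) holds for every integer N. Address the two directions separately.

Forward direction. Suppose N ≡ 4 (mod 14). Then N³ ≡ 4³ = 64 (mod 14), and since 7 ∣ 14, also N³ ≡ 1 (mod 7).

Converse. This fails: take N = 1. Then 1³ = 1 ≡ 1 (mod 7), yet 1 ≡ 1 (mod 14), not 4.

(⇒) holds; (⇐) fails.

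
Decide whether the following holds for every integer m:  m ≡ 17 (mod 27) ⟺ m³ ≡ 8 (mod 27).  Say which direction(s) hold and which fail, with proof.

(⟹) This fails: take m = 17. Then 17 ≡ 17 (mod 27), but 17³ = 4913 ≡ 26 (mod 27), not 8.

(⟸) This fails: take m = 2. Then 2³ = 8 ≡ 8 (mod 27), yet 2 ≡ 2 (mod 27), not 17.

Both directions fail.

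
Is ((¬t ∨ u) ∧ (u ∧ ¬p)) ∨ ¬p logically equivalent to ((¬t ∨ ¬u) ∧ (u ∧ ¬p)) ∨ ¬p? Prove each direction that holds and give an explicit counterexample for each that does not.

(⟹) Assume the antecedent. If t is true, the antecedent forces (t = T, u = F, p = F) or (t = T, u = T, p = F), and ((¬t ∨ ¬u) ∧ (u ∧ ¬p)) ∨ ¬p holds there. If t is false, the antecedent forces (t = F, u = F, p = F) or (t = F, u = T, p = F), and ((¬t ∨ ¬u) ∧ (u ∧ ¬p)) ∨ ¬p holds there. Either way ((¬t ∨ ¬u) ∧ (u ∧ ¬p)) ∨ ¬p holds.

(⟸) Assume the antecedent. If t is true, the antecedent forces (t = T, u = F, p = F) or (t = T, u = T, p = F), and ((¬t ∨ u) ∧ (u ∧ ¬p)) ∨ ¬p holds there. If t is false, the antecedent forces (t = F, u = F, p = F) or (t = F, u = T, p = F), and ((¬t ∨ u) ∧ (u ∧ ¬p)) ∨ ¬p holds there. Either way ((¬t ∨ u) ∧ (u ∧ ¬p)) ∨ ¬p holds.

Both directions hold; the statement is true.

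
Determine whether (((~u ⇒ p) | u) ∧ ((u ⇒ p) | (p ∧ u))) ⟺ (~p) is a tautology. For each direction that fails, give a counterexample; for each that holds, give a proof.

(⇒) fails and (⇐) fails.

(⇒) This fails. Under u = F, p = T, the left side is true but the right side is false.

(⇐) This fails. Under u = F, p = F, the left side is false but the right side is true.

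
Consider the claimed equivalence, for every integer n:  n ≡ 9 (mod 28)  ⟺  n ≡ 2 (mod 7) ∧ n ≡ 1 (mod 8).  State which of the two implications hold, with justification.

(⇒) This fails: n = 37 gives 37 ≡ 9 (mod 28) but 37 ≡ 5 (mod 8), so the conjunction on the right does not hold.

(⇐) Conversely, if n ≡ 2 (mod 7) and n ≡ 1 (mod 8), then by the Chinese remainder theorem n ≡ 9 (mod 56). Since 9 ≡ 9 (mod 28) and 28 ∣ 56, we get n ≡ 9 (mod 28).

(⇒) fails; (⇐) holds.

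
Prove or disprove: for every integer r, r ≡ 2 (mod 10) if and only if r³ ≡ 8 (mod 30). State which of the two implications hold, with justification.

The forward direction fails; the converse holds.

[⇒] This fails: take r = 12. Then 12 ≡ 2 (mod 10), but 12³ = 1728 ≡ 18 (mod 30), not 8.

[⇐] Conversely, the residues r modulo 30 with r³ ≡ 8 (mod 30) are exactly {2}, and each is ≡ 2 (mod 10).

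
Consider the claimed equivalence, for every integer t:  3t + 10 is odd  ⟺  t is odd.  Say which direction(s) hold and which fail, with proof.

Equivalent; both directions hold.

Forward direction. Suppose 3t + 10 is odd. Since 3 is odd, 3t and t have the same parity, so 3t + 10 ≡ t + 10 (mod 2). As 10 is even, 3t + 10 is odd exactly when t is odd. Thus t is odd.

Converse. Suppose t is odd; write t = 2j + 1. Then 3t + 10 = 3·(2j + 1) + 10 = 2·3j + 13, which is odd.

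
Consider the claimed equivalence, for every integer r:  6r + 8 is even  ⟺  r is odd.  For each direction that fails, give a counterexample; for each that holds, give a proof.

(⟹) This fails: take r = 4. Then 6r + 8 = 32, which is even, yet r = 4 is even, not odd.

(⟸) Suppose r is odd. Since 6 is even, 6r is even for every r, so 6r + 8 has the same parity as 8, which is even. Hence 6r + 8 is even.

Only the reverse direction holds.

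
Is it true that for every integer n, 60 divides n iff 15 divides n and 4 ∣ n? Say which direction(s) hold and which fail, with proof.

Forward direction. If 60 ∣ n, write n = 60q. Since 60 = 4·15, n = 15·(4q), so 15 ∣ n; and since 60 = 15·4, n = 4·(15q), so 4 ∣ n.

Converse. Suppose 15 ∣ n and 4 ∣ n. Any common multiple of 15 and 4 is a multiple of their lcm; here gcd(15, 4) = 1, so lcm(15, 4) = 15·4 = 60, so 60 ∣ n.

Both implications hold.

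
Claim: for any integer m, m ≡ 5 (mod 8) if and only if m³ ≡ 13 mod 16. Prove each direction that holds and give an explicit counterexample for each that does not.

(⇒) fails; (⇐) holds.

(→) This fails: take m = 13. Then 13 ≡ 5 (mod 8), but 13³ = 2197 ≡ 5 (mod 16), not 13.

(←) Conversely, the residues r modulo 16 with r³ ≡ 13 (mod 16) are exactly {5}, and each is ≡ 5 (mod 8).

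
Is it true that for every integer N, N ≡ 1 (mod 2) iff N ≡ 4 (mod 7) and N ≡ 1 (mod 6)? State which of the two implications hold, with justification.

(⟸) If N ≡ 4 (mod 7) and N ≡ 1 (mod 6), then by the Chinese remainder theorem N ≡ 25 (mod 42). Since 25 ≡ 1 (mod 2) and 2 ∣ 42, we get N ≡ 1 (mod 2).

(⟹) This fails: N = 1 gives 1 ≡ 1 (mod 2) but 1 ≡ 1 (mod 7), so the conjunction on the right does not hold.

(⇒) fails; (⇐) holds.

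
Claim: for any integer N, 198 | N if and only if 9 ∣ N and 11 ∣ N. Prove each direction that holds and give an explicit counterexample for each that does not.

Forward direction. If 198 ∣ N, write N = 198q. Since 198 = 22·9, N = 9·(22q), so 9 ∣ N; and since 198 = 18·11, N = 11·(18q), so 11 ∣ N.

Converse. This fails: take N = 99. Both 9 ∣ 99 and 11 ∣ 99, yet 99 is not a multiple of 198 (since 99 = 0·198 + 99), so 198 ∤ 99.

The forward direction holds; the converse fails.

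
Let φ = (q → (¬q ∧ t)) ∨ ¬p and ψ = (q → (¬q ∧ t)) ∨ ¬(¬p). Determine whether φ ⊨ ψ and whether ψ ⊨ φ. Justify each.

Both directions fail.

Forward direction. This fails. Under p = F, q = T, t = F, the left side is true but the right side is false.

Converse. This fails. Under p = T, q = T, t = F, the left side is false but the right side is true.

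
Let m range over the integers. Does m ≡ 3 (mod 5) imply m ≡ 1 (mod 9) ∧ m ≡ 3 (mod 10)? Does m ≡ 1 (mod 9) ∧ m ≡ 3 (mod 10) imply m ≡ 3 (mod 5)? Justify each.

Not equivalent: only (⇐) holds.

(⟹) This fails: m = 33 gives 33 ≡ 3 (mod 5) but 33 ≡ 6 (mod 9), so the conjunction on the right does not hold.

(⟸) Conversely, if m ≡ 1 (mod 9) and m ≡ 3 (mod 10), then by the Chinese remainder theorem m ≡ 73 (mod 90). Since 73 ≡ 3 (mod 5) and 5 ∣ 90, we get m ≡ 3 (mod 5).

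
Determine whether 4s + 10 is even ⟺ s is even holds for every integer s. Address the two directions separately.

(⇒) This fails: take s = 1. Then 4s + 10 = 14, which is even, yet s = 1 is odd, not even.

(⇐) Suppose s is even. Since 4 is even, 4s is even for every s, so 4s + 10 has the same parity as 10, which is even. Hence 4s + 10 is even.

(⇒) fails; (⇐) holds.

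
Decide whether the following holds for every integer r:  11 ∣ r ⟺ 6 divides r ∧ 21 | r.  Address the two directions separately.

(⇒) fails and (⇐) fails.

(→) This fails: take r = 11. Certainly 11 ∣ 11, but 6 ∤ 11.

(←) This fails: take r = 42. Both 6 ∣ 42 and 21 ∣ 42, yet 42 is not a multiple of 11 (since 42 = 3·11 + 9), so 11 ∤ 42.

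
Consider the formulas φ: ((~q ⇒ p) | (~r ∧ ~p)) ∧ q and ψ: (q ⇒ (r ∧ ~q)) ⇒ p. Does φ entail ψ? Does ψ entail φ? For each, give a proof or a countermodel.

(⟹) Assume the antecedent. If p is true, (q ⇒ (r ∧ ~q)) ⇒ p reduces to true regardless of the other variables. If p is false, the antecedent forces (p = F, q = T, r = F) or (p = F, q = T, r = T), and (q ⇒ (r ∧ ~q)) ⇒ p holds there. Either way (q ⇒ (r ∧ ~q)) ⇒ p holds.

(⟸) This fails. Under p = T, q = F, r = F, the left side is false but the right side is true.

Only the forward direction holds.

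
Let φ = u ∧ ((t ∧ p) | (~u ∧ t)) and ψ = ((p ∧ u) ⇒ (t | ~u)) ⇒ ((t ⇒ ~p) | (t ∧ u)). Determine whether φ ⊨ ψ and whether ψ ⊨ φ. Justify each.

Only the forward implication holds.

(→) Assume the antecedent. If p is true, the antecedent forces (p = T, t = T, u = T), and the consequent holds there. If p is false, the antecedent cannot hold. Either way the consequent holds.

(←) This fails. Under p = F, t = F, u = F, the left side is false but the right side is true.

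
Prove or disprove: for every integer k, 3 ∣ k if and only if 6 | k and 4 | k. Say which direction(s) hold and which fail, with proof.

(⟹) This fails: take k = 3. Certainly 3 ∣ 3, but 6 ∤ 3.

(⟸) Suppose 6 ∣ k and 4 ∣ k. Any common multiple of 6 and 4 is a multiple of their lcm; here lcm(6, 4) = 6·4/gcd(6, 4) = 24/2 = 12, so 12 ∣ k. Since 3 ∣ 12, it follows that 3 ∣ k.

Only the reverse direction holds.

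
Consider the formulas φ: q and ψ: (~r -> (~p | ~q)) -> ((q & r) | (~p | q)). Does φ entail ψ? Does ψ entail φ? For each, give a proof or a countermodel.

The forward direction holds; the converse fails.

(←) This fails. Under p = F, q = F, r = F, the left side is false but the right side is true.

(→) Assume the antecedent. If p is true, the antecedent forces (p = T, q = T, r = F) or (p = T, q = T, r = T), and the consequent holds there. If p is false, the consequent reduces to true regardless of the other variables. Either way the consequent holds.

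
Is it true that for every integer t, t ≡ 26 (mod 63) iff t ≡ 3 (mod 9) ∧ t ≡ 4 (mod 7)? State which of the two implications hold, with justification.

Neither direction holds.

(→) This fails: t = 26 gives 26 ≡ 26 (mod 63) but 26 ≡ 8 (mod 9), so the conjunction on the right does not hold.

(←) This fails: t = 39 satisfies both congruences on the right (39 ≡ 3 mod 9 and 39 ≡ 4 mod 7) yet 39 ≡ 39 (mod 63), not 26.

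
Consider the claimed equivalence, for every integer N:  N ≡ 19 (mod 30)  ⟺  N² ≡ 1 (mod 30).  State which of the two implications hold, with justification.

Not equivalent: only (⇒) holds.

(⇒) Suppose N ≡ 19 (mod 30). Write N = 30j + 19. Then (30j + 19)² = 900j² + 1140j + 361 = 30(30j² + 38j + 12) + 1, so N² ≡ 1 (mod 30).

(⇐) This fails: take N = 1. Then 1² = 1 ≡ 1 (mod 30), yet 1 ≡ 1 (mod 30), not 19.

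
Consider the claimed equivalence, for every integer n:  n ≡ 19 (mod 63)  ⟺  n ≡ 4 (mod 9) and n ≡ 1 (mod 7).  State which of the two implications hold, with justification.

[⇒] This fails: n = 19 gives 19 ≡ 19 (mod 63) but 19 ≡ 1 (mod 9), so the conjunction on the right does not hold.

[⇐] This fails: n = 22 satisfies both congruences on the right (22 ≡ 4 mod 9 and 22 ≡ 1 mod 7) yet 22 ≡ 22 (mod 63), not 19.

(⇒) fails and (⇐) fails.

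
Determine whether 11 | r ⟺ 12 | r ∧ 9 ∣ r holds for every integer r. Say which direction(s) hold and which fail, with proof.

(⟹) This fails: take r = 11. Certainly 11 ∣ 11, but 12 ∤ 11.

(⟸) This fails: take r = 36. Both 12 ∣ 36 and 9 ∣ 36, yet 36 is not a multiple of 11 (since 36 = 3·11 + 3), so 11 ∤ 36.

Neither direction holds.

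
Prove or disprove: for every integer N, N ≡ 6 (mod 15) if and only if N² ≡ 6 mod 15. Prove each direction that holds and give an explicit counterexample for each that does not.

Not equivalent: only (⇒) holds.

(⇒) Suppose N ≡ 6 (mod 15). Write N = 15j + 6. Then (15j + 6)² = 225j² + 180j + 36 = 15(15j² + 12j + 2) + 6, so N² ≡ 6 (mod 15).

(⇐) This fails: take N = 9. Then 9² = 81 ≡ 6 (mod 15), yet 9 ≡ 9 (mod 15), not 6.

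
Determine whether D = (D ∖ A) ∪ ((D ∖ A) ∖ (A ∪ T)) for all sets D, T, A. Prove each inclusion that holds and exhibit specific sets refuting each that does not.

(⟹) This inclusion fails. Take D = {1}, T = ∅, A = {1}; then 1 ∈ D but 1 ∉ (D ∖ A) ∪ ((D ∖ A) ∖ (A ∪ T)).

(⟸) Let x ∈ (D ∖ A) ∪ ((D ∖ A) ∖ (A ∪ T)). Then either x ∈ D and x ∉ T, A; or x ∈ D ∩ T and x ∉ A. In each case x ∈ D, so (D ∖ A) ∪ ((D ∖ A) ∖ (A ∪ T)) ⊆ D.

(⊆) fails; (⊇) holds.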